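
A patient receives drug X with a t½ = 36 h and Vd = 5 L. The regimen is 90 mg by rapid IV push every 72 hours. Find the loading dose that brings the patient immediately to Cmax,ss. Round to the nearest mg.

120 mg

f = (1/2)^(72/36) ≈ 0.250000; accumulation ratio R = 1/(1−f) ≈ 1.33333.
Loading dose to hit Cmax,ss on first dose: D_load = D_maint·R ≈ 90 × 1.33333 ≈ 120.00 mg.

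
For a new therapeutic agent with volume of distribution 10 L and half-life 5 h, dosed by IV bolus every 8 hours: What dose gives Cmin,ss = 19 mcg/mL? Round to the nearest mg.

386 mg

τ/t½ = 8/5 ≈ 1.6, so f = (1/2)^(8/5) ≈ 0.329877.
Cmin,ss = (D/Vd)·f/(1−f), so D = Cmin,ss·Vd·(1−f)/f.
D = 19 × 10 × (1−f)/f ≈ 19 × 10 × 2.03143 ≈ 385.97 mg.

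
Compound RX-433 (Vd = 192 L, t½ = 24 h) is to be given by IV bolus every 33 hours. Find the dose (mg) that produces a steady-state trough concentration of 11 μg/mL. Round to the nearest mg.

3366 mg

τ/t½ = 33/24 ≈ 1.375, so f = (1/2)^(33/24) ≈ 0.385553.
Cmin,ss = (D/Vd)·f/(1−f), so D = Cmin,ss·Vd·(1−f)/f.
D = 11 × 192 × (1−f)/f ≈ 11 × 192 × 1.59368 ≈ 3365.85 mg.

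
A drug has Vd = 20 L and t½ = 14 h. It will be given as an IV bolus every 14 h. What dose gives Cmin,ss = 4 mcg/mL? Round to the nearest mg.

τ/t½ = 14/14 ≈ 1, so f = (1/2)^(14/14) ≈ 0.500000.
Cmin,ss = (D/Vd)·f/(1−f), so D = Cmin,ss·Vd·(1−f)/f.
D = 4 × 20 × (1−f)/f ≈ 4 × 20 × 1.00000 ≈ 80.00 mg.

80 mg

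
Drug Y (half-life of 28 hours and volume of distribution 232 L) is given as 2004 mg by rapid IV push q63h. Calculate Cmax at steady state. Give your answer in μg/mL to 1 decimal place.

k = ln2/t½ = ln2/28 ≈ 0.024755 h⁻¹; fraction remaining f = e^(−kτ) = e^(−0.024755×63) ≈ 0.2102.
At steady state, accumulation factor R = 1/(1 − e^(−kτ)) ≈ 1.2661.
Each bolus raises the concentration by D/Vd = 2004/232 ≈ 8.638 μg/mL.
Steady-state peak Cmax,ss = C₀·R ≈ 8.638 × 1.2661 ≈ 10.937 μg/mL.

10.9 μg/mL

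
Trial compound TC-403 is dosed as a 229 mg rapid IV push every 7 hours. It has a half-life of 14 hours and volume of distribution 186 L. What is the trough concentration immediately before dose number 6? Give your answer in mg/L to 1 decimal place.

f = (1/2)^(τ/t½) = (1/2)^(7/14) ≈ 0.7071.
C₀ = D/Vd = 229/186 ≈ 1.231 mg/L.
Before the 6th dose, 5 doses have been given. Superposition: Cmin = C₀·(f + f² + … + f^5).
≈ 1.231 × (0.7071 + 0.5000 + 0.3535 + 0.2500 + 0.1768) ≈ 1.231 × 1.9874 ≈ 2.446 mg/L.

2.4 mg/L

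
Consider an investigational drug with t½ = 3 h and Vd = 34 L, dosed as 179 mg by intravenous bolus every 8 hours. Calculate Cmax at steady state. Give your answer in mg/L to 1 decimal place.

6.2 mg/L

Over one 8-h interval, 8/3 ≈ 2.6667 half-lives elapse, leaving f ≈ 0.1575 of each dose.
At steady state, accumulation factor R = 1/(1 − e^(−kτ)) ≈ 1.1869.
Single-dose peak C₀ = D/Vd = 179/34 ≈ 5.265 mg/L.
Steady-state peak Cmax,ss = C₀·R ≈ 5.265 × 1.1869 ≈ 6.249 mg/L.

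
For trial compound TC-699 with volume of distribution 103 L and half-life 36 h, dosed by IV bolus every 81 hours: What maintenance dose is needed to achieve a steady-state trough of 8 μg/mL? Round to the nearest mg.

3096 mg

τ/t½ = 81/36 ≈ 2.25, so f = (1/2)^(81/36) ≈ 0.210224.
Cmin,ss = (D/Vd)·f/(1−f), so D = Cmin,ss·Vd·(1−f)/f.
D = 8 × 103 × (1−f)/f ≈ 8 × 103 × 3.75683 ≈ 3095.63 mg.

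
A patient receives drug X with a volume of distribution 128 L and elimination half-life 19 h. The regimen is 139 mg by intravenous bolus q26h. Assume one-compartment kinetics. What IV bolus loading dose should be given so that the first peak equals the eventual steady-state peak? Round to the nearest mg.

227 mg

f = (1/2)^(26/19) ≈ 0.387315; accumulation ratio R = 1/(1−f) ≈ 1.63216.
Loading dose to hit Cmax,ss on first dose: D_load = D_maint·R ≈ 139 × 1.63216 ≈ 226.87 mg.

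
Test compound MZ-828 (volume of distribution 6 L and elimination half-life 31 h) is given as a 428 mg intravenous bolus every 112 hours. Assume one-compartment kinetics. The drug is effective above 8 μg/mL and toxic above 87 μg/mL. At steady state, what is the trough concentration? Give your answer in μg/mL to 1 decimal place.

τ/t½ = 112/31 ≈ 3.6129, so fraction remaining f = (1/2)^(112/31) ≈ 0.0817.
Each bolus raises the concentration by D/Vd = 428/6 ≈ 71.333 μg/mL.
Steady-state trough Cmin,ss = C₀·f/(1−f) ≈ 71.333 × 0.0817/0.9183 ≈ 6.346 μg/mL.
Trough 6.3 μg/mL vs MEC 8 μg/mL: subtherapeutic.

6.3 μg/mL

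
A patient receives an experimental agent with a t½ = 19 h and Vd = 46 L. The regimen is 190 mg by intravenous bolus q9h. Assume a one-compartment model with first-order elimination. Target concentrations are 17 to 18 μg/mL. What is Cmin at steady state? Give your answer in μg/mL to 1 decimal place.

τ/t½ = 9/19 ≈ 0.47368, so fraction remaining f = (1/2)^(9/19) ≈ 0.7201.
Each bolus raises the concentration by D/Vd = 190/46 ≈ 4.130 μg/mL.
Steady-state trough Cmin,ss = C₀·f/(1−f) ≈ 4.130 × 0.7201/0.2799 ≈ 10.625 μg/mL.
Trough 10.6 μg/mL vs MEC 17 μg/mL: subtherapeutic.

10.6 μg/mL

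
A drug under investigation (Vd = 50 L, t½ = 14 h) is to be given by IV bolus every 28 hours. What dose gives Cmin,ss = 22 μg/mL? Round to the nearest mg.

3300 mg

τ/t½ = 28/14 ≈ 2, so f = (1/2)^(28/14) ≈ 0.250000.
Cmin,ss = (D/Vd)·f/(1−f), so D = Cmin,ss·Vd·(1−f)/f.
D = 22 × 50 × (1−f)/f ≈ 22 × 50 × 3.00000 ≈ 3300.00 mg.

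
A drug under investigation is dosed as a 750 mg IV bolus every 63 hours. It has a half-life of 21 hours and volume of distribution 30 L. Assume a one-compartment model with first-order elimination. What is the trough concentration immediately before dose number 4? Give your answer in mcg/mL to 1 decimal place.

f = (1/2)^(τ/t½) = (1/2)^(63/21) ≈ 0.1250.
C₀ = D/Vd = 750/30 ≈ 25.000 mcg/mL.
Before the 4th dose, 3 doses have been given. Superposition: Cmin = C₀·(f + f² + … + f^3).
≈ 25.000 × (0.1250 + 0.0156 + 0.0020) ≈ 25.000 × 0.1426 ≈ 3.565 mcg/mL.

3.6 mcg/mL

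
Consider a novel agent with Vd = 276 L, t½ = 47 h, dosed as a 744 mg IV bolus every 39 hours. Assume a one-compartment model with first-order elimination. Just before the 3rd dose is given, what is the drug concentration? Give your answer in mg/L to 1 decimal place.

f = (1/2)^(τ/t½) = (1/2)^(39/47) ≈ 0.5626.
C₀ = D/Vd = 744/276 ≈ 2.696 mg/L.
Before the 3rd dose, 2 doses have been given. Superposition: Cmin = C₀·(f + f²).
≈ 2.696 × (0.5626 + 0.3165) ≈ 2.696 × 0.8791 ≈ 2.370 mg/L.

2.4 mg/L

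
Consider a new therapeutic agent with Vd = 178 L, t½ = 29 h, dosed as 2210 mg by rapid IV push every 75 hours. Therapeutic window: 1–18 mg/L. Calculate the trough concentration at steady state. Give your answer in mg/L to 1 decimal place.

k = ln2/t½ = ln2/29 ≈ 0.023902 h⁻¹; fraction remaining f = e^(−kτ) = e^(−0.023902×75) ≈ 0.1665.
At steady state, accumulation factor R = 1/(1 − e^(−kτ)) ≈ 1.1998.
Single-dose peak C₀ = D/Vd = 2210/178 ≈ 12.416 mg/L.
Steady-state peak Cmax,ss = C₀·R ≈ 12.416 × 1.1998 ≈ 14.897 mg/L.
One interval later, Cmin,ss = Cmax,ss·e^(−kτ) ≈ 14.897 × 0.1665 ≈ 2.480 mg/L.
Trough 2.5 mg/L vs MEC 1 mg/L: adequate.

2.5 mg/L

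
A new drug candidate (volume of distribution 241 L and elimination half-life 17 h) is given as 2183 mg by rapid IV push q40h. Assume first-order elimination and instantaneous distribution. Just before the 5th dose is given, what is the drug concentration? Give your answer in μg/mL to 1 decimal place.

2.2 μg/mL

f = (1/2)^(τ/t½) = (1/2)^(40/17) ≈ 0.1957.
C₀ = D/Vd = 2183/241 ≈ 9.058 μg/mL.
Before the 5th dose, 4 doses have been given. Superposition: Cmin = C₀·(f + f² + … + f^4).
≈ 9.058 × (0.1957 + 0.0383 + 0.0075 + 0.0015) ≈ 9.058 × 0.2430 ≈ 2.201 μg/mL.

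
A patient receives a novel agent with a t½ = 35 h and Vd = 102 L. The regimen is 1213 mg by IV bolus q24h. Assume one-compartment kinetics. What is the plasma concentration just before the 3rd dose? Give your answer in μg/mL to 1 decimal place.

f = (1/2)^(τ/t½) = (1/2)^(24/35) ≈ 0.6217.
C₀ = D/Vd = 1213/102 ≈ 11.892 μg/mL.
Before the 3rd dose, 2 doses have been given. Superposition: Cmin = C₀·(f + f²).
≈ 11.892 × (0.6217 + 0.3865) ≈ 11.892 × 1.0082 ≈ 11.990 μg/mL.

12.0 μg/mL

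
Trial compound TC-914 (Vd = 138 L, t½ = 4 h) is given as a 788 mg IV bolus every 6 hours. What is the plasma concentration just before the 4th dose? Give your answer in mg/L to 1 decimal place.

3.0 mg/L

f = (1/2)^(τ/t½) = (1/2)^(6/4) ≈ 0.3536.
C₀ = D/Vd = 788/138 ≈ 5.710 mg/L.
Before the 4th dose, 3 doses have been given. Superposition: Cmin = C₀·(f + f² + … + f^3).
≈ 5.710 × (0.3536 + 0.1250 + 0.0442) ≈ 5.710 × 0.5228 ≈ 2.985 mg/L.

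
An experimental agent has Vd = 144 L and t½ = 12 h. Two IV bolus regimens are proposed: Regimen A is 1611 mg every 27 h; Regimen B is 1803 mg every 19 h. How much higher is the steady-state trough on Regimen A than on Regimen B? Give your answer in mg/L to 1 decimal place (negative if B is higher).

-3.3 mg/L

Regimen A: f = (1/2)^(27/12) ≈ 0.2102; Cmin,ss = (1611/144)·f/(1−f) ≈ 2.977 mg/L.
Regimen B: f = (1/2)^(19/12) ≈ 0.3337; Cmin,ss = (1803/144)·f/(1−f) ≈ 6.271 mg/L.
Difference ≈ 2.977 − 6.271 ≈ -3.294 mg/L.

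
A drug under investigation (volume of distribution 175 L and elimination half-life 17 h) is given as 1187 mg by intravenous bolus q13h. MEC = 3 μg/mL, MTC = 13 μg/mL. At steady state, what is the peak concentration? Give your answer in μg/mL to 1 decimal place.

16.5 μg/mL

k = ln2/t½ = ln2/17 ≈ 0.040773 h⁻¹; fraction remaining f = e^(−kτ) = e^(−0.040773×13) ≈ 0.5886.
At steady state, accumulation factor R = 1/(1 − e^(−kτ)) ≈ 2.4307.
Single-dose peak C₀ = D/Vd = 1187/175 ≈ 6.783 μg/mL.
Steady-state peak Cmax,ss = C₀·R ≈ 6.783 × 2.4307 ≈ 16.487 μg/mL.
Peak 16.5 μg/mL vs MTC 13 μg/mL: exceeds toxic threshold.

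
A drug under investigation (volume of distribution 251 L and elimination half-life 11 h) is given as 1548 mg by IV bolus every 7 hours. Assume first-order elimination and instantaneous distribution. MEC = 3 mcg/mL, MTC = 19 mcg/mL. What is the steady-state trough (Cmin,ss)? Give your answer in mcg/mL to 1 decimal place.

11.1 mcg/mL

k = ln2/t½ = ln2/11 ≈ 0.063013 h⁻¹; fraction remaining f = e^(−kτ) = e^(−0.063013×7) ≈ 0.6433.
At steady state, accumulation factor R = 1/(1 − e^(−kτ)) ≈ 2.8035.
Single-dose peak C₀ = D/Vd = 1548/251 ≈ 6.167 mcg/mL.
Steady-state peak Cmax,ss = C₀·R ≈ 6.167 × 2.8035 ≈ 17.289 mcg/mL.
One interval later, Cmin,ss = Cmax,ss·e^(−kτ) ≈ 17.289 × 0.6433 ≈ 11.122 mcg/mL.
Trough 11.1 mcg/mL vs MEC 3 mcg/mL: adequate.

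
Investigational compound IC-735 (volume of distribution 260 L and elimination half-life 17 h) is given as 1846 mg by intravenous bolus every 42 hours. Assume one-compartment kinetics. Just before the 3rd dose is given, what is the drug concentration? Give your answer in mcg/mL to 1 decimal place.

f = (1/2)^(τ/t½) = (1/2)^(42/17) ≈ 0.1804.
C₀ = D/Vd = 1846/260 ≈ 7.100 mcg/mL.
Before the 3rd dose, 2 doses have been given. Superposition: Cmin = C₀·(f + f²).
≈ 7.100 × (0.1804 + 0.0325) ≈ 7.100 × 0.2129 ≈ 1.512 mcg/mL.

1.5 mcg/mL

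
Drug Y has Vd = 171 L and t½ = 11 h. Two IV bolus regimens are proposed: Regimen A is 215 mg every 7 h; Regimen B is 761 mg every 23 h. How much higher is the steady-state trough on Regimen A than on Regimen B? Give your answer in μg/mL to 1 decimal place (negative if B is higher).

0.9 μg/mL

Regimen A: f = (1/2)^(7/11) ≈ 0.6433; Cmin,ss = (215/171)·f/(1−f) ≈ 2.268 μg/mL.
Regimen B: f = (1/2)^(23/11) ≈ 0.2347; Cmin,ss = (761/171)·f/(1−f) ≈ 1.365 μg/mL.
Difference ≈ 2.268 − 1.365 ≈ 0.903 μg/mL.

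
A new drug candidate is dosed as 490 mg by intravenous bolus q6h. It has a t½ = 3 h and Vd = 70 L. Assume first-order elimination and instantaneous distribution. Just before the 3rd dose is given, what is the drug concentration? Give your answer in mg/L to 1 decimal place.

2.2 mg/L

f = (1/2)^(τ/t½) = (1/2)^(6/3) ≈ 0.2500.
C₀ = D/Vd = 490/70 ≈ 7.000 mg/L.
Before the 3rd dose, 2 doses have been given. Superposition: Cmin = C₀·(f + f²).
≈ 7.000 × (0.2500 + 0.0625) ≈ 7.000 × 0.3125 ≈ 2.188 mg/L.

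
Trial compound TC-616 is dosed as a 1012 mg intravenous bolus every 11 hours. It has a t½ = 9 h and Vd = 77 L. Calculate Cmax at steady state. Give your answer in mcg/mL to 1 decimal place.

23.0 mcg/mL

k = ln2/t½ = ln2/9 ≈ 0.077016 h⁻¹; fraction remaining f = e^(−kτ) = e^(−0.077016×11) ≈ 0.4286.
Accumulation ratio R = 1/(1 − f) ≈ 1/0.5714 ≈ 1.7501.
Each bolus raises the concentration by D/Vd = 1012/77 ≈ 13.143 mcg/mL.
Steady-state peak Cmax,ss = C₀·R ≈ 13.143 × 1.7501 ≈ 23.002 mcg/mL.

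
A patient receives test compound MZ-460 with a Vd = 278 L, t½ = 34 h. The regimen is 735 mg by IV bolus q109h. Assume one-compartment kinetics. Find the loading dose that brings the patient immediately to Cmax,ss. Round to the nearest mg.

f = (1/2)^(109/34) ≈ 0.108376; accumulation ratio R = 1/(1−f) ≈ 1.12155.
Loading dose to hit Cmax,ss on first dose: D_load = D_maint·R ≈ 735 × 1.12155 ≈ 824.34 mg.

824 mg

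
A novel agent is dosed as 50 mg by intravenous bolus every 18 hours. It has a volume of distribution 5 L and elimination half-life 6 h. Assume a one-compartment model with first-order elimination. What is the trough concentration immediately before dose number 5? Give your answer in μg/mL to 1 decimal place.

1.4 μg/mL

f = (1/2)^(τ/t½) = (1/2)^(18/6) ≈ 0.1250.
C₀ = D/Vd = 50/5 ≈ 10.000 μg/mL.
Before the 5th dose, 4 doses have been given. Superposition: Cmin = C₀·(f + f² + … + f^4).
≈ 10.000 × (0.1250 + 0.0156 + 0.0020 + 0.0002) ≈ 10.000 × 0.1428 ≈ 1.428 μg/mL.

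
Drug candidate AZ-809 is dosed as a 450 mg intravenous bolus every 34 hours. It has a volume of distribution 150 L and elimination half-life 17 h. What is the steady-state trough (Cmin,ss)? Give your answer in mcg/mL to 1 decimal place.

1.0 mcg/mL

τ = 34 h = 2 half-lives, so f = (1/2)^2 = 0.25.
Accumulation ratio R = 1/(1 − f) = 1/0.75 = 4/3.
Single-dose peak C₀ = D/Vd = 450/150 = 3 mcg/mL.
Steady-state peak Cmax,ss = C₀·R = 3 × 4/3 ≈ 4.000 mcg/mL.
Steady-state trough Cmin,ss = Cmax,ss·f ≈ 4.000 × 0.25 ≈ 1.000 mcg/mL.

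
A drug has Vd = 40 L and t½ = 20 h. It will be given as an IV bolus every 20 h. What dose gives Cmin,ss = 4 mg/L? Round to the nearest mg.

160 mg

τ/t½ = 20/20 ≈ 1, so f = (1/2)^(20/20) ≈ 0.500000.
Cmin,ss = (D/Vd)·f/(1−f), so D = Cmin,ss·Vd·(1−f)/f.
D = 4 × 40 × (1−f)/f ≈ 4 × 40 × 1.00000 ≈ 160.00 mg.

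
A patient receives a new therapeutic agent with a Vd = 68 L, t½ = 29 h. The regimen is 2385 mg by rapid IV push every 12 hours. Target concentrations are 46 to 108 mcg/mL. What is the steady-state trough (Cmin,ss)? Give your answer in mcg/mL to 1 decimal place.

Over one 12-h interval, 12/29 ≈ 0.41379 half-lives elapse, leaving f ≈ 0.7506 of each dose.
Accumulation ratio R = 1/(1 − f) ≈ 1/0.2494 ≈ 4.0096.
Each bolus raises the concentration by D/Vd = 2385/68 ≈ 35.074 mcg/mL.
Steady-state peak Cmax,ss = C₀·R ≈ 35.074 × 4.0096 ≈ 140.633 mcg/mL.
One interval later, Cmin,ss = Cmax,ss·e^(−kτ) ≈ 140.633 × 0.7506 ≈ 105.559 mcg/mL.
Trough 105.6 mcg/mL vs MEC 46 mcg/mL: adequate.

105.6 mcg/mL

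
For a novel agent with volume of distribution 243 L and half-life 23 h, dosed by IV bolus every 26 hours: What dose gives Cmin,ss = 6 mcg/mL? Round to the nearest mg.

τ/t½ = 26/23 ≈ 1.1304, so f = (1/2)^(26/23) ≈ 0.456778.
Cmin,ss = (D/Vd)·f/(1−f), so D = Cmin,ss·Vd·(1−f)/f.
D = 6 × 243 × (1−f)/f ≈ 6 × 243 × 1.18925 ≈ 1733.93 mg.

1734 mg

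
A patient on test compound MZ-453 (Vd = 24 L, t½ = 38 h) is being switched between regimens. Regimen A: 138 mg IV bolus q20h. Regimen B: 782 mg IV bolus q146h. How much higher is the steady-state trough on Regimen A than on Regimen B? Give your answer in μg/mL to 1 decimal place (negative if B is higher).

10.6 μg/mL

Regimen A: f = (1/2)^(20/38) ≈ 0.6943; Cmin,ss = (138/24)·f/(1−f) ≈ 13.059 μg/mL.
Regimen B: f = (1/2)^(146/38) ≈ 0.0697; Cmin,ss = (782/24)·f/(1−f) ≈ 2.441 μg/mL.
Difference ≈ 13.059 − 2.441 ≈ 10.618 μg/mL.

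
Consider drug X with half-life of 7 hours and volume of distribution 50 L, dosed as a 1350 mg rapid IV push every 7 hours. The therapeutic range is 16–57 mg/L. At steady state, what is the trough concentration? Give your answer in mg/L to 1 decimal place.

The dosing interval is 1 half-life, so f = 2^(−1) = 0.5.
Accumulation ratio R = 1/(1 − f) = 1/0.5 = 2/1.
Single-dose peak C₀ = D/Vd = 1350/50 = 27 mg/L.
Steady-state peak Cmax,ss = C₀·R = 27 × 2/1 ≈ 54.000 mg/L.
Steady-state trough Cmin,ss = Cmax,ss·f ≈ 54.000 × 0.5 ≈ 27.000 mg/L.
Trough 27.0 mg/L vs MEC 16 mg/L: adequate.

27.0 mg/L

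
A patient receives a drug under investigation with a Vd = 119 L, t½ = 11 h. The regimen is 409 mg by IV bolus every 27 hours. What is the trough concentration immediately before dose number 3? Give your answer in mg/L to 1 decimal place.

0.7 mg/L

f = (1/2)^(τ/t½) = (1/2)^(27/11) ≈ 0.1824.
C₀ = D/Vd = 409/119 ≈ 3.437 mg/L.
Before the 3rd dose, 2 doses have been given. Superposition: Cmin = C₀·(f + f²).
≈ 3.437 × (0.1824 + 0.0333) ≈ 3.437 × 0.2157 ≈ 0.741 mg/L.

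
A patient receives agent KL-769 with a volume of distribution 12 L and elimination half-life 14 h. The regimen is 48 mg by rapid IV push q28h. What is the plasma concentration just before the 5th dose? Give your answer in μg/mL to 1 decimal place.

1.3 μg/mL

f = (1/2)^(τ/t½) = (1/2)^(28/14) ≈ 0.2500.
C₀ = D/Vd = 48/12 ≈ 4.000 μg/mL.
Before the 5th dose, 4 doses have been given. Superposition: Cmin = C₀·(f + f² + … + f^4).
≈ 4.000 × (0.2500 + 0.0625 + 0.0156 + 0.0039) ≈ 4.000 × 0.3320 ≈ 1.328 μg/mL.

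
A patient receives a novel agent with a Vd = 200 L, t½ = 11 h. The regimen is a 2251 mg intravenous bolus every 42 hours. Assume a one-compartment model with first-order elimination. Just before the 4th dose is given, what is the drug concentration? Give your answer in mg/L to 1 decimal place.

0.9 mg/L

f = (1/2)^(τ/t½) = (1/2)^(42/11) ≈ 0.0709.
C₀ = D/Vd = 2251/200 ≈ 11.255 mg/L.
Before the 4th dose, 3 doses have been given. Superposition: Cmin = C₀·(f + f² + … + f^3).
≈ 11.255 × (0.0709 + 0.0050 + 0.0004) ≈ 11.255 × 0.0763 ≈ 0.859 mg/L.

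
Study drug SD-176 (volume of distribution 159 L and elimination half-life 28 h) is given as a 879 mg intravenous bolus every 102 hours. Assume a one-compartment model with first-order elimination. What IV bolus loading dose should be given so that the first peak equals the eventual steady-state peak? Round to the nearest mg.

955 mg

f = (1/2)^(102/28) ≈ 0.080055; accumulation ratio R = 1/(1−f) ≈ 1.08702.
Loading dose to hit Cmax,ss on first dose: D_load = D_maint·R ≈ 879 × 1.08702 ≈ 955.49 mg.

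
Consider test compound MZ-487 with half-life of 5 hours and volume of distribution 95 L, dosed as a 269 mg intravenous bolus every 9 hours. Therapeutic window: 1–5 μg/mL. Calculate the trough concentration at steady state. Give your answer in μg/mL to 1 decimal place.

τ/t½ = 9/5 ≈ 1.8, so fraction remaining f = (1/2)^(9/5) ≈ 0.2872.
Accumulation ratio R = 1/(1 − f) ≈ 1/0.7128 ≈ 1.4029.
Single-dose peak C₀ = D/Vd = 269/95 ≈ 2.832 μg/mL.
Cmax,ss = C₀/(1 − f) ≈ 2.832/0.7128 ≈ 3.973 μg/mL.
One interval later, Cmin,ss = Cmax,ss·e^(−kτ) ≈ 3.973 × 0.2872 ≈ 1.141 μg/mL.
Trough 1.1 μg/mL vs MEC 1 μg/mL: adequate.

1.1 μg/mL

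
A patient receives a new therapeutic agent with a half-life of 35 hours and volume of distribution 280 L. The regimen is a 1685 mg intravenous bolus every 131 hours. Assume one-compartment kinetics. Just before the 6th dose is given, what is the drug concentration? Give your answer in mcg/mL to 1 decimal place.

f = (1/2)^(τ/t½) = (1/2)^(131/35) ≈ 0.0747.
C₀ = D/Vd = 1685/280 ≈ 6.018 mcg/mL.
Before the 6th dose, 5 doses have been given. Superposition: Cmin = C₀·(f + f² + … + f^5).
≈ 6.018 × (0.0747 + 0.0056 + 0.0004 + 0.0000 + 0.0000) ≈ 6.018 × 0.0807 ≈ 0.486 mcg/mL.

0.5 mcg/mL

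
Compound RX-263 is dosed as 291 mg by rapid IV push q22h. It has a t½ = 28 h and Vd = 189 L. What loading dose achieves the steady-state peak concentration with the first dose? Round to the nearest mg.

f = (1/2)^(22/28) ≈ 0.580065; accumulation ratio R = 1/(1−f) ≈ 2.38132.
Loading dose to hit Cmax,ss on first dose: D_load = D_maint·R ≈ 291 × 2.38132 ≈ 692.96 mg.

693 mg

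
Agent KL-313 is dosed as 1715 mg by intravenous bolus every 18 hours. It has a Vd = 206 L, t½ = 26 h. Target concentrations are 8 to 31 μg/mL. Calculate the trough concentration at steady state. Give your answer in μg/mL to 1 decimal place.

13.5 μg/mL

Over one 18-h interval, 18/26 ≈ 0.69231 half-lives elapse, leaving f ≈ 0.6189 of each dose.
Accumulation ratio R = 1/(1 − f) ≈ 1/0.3811 ≈ 2.6240.
Single-dose peak C₀ = D/Vd = 1715/206 ≈ 8.325 μg/mL.
Steady-state peak Cmax,ss = C₀·R ≈ 8.325 × 2.6240 ≈ 21.845 μg/mL.
One interval later, Cmin,ss = Cmax,ss·e^(−kτ) ≈ 21.845 × 0.6189 ≈ 13.520 μg/mL.
Trough 13.5 μg/mL vs MEC 8 μg/mL: adequate.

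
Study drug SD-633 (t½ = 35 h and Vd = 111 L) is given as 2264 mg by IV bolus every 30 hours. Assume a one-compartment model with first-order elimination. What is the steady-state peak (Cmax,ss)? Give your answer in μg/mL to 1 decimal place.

k = ln2/t½ = ln2/35 ≈ 0.019804 h⁻¹; fraction remaining f = e^(−kτ) = e^(−0.019804×30) ≈ 0.5520.
Accumulation ratio R = 1/(1 − f) ≈ 1/0.4480 ≈ 2.2321.
Single-dose peak C₀ = D/Vd = 2264/111 ≈ 20.396 μg/mL.
Cmax,ss = C₀/(1 − f) ≈ 20.396/0.4480 ≈ 45.527 μg/mL.

45.5 μg/mL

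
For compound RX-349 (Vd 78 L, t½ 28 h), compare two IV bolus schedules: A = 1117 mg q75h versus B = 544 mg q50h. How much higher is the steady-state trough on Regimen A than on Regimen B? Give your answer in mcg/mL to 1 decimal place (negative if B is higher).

-0.2 mcg/mL

Regimen A: f = (1/2)^(75/28) ≈ 0.1562; Cmin,ss = (1117/78)·f/(1−f) ≈ 2.651 mcg/mL.
Regimen B: f = (1/2)^(50/28) ≈ 0.2900; Cmin,ss = (544/78)·f/(1−f) ≈ 2.849 mcg/mL.
Difference ≈ 2.651 − 2.849 ≈ -0.198 mcg/mL.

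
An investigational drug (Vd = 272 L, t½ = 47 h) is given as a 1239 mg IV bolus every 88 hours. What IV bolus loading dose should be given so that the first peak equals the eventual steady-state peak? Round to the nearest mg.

1705 mg

f = (1/2)^(88/47) ≈ 0.273130; accumulation ratio R = 1/(1−f) ≈ 1.37576.
Loading dose to hit Cmax,ss on first dose: D_load = D_maint·R ≈ 1239 × 1.37576 ≈ 1704.57 mg.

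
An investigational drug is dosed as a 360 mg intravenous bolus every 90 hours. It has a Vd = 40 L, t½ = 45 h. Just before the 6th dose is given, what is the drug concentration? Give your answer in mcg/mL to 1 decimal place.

3.0 mcg/mL

f = (1/2)^(τ/t½) = (1/2)^(90/45) ≈ 0.2500.
C₀ = D/Vd = 360/40 ≈ 9.000 mcg/mL.
Before the 6th dose, 5 doses have been given. Superposition: Cmin = C₀·(f + f² + … + f^5).
≈ 9.000 × (0.2500 + 0.0625 + 0.0156 + 0.0039 + 0.0010) ≈ 9.000 × 0.3330 ≈ 2.997 mcg/mL.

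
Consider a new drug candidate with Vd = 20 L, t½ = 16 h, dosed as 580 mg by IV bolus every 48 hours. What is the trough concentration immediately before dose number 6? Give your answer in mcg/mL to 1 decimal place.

f = (1/2)^(τ/t½) = (1/2)^(48/16) ≈ 0.1250.
C₀ = D/Vd = 580/20 ≈ 29.000 mcg/mL.
Before the 6th dose, 5 doses have been given. Superposition: Cmin = C₀·(f + f² + … + f^5).
≈ 29.000 × (0.1250 + 0.0156 + 0.0020 + 0.0002 + 0.0000) ≈ 29.000 × 0.1428 ≈ 4.141 mcg/mL.

4.1 mcg/mL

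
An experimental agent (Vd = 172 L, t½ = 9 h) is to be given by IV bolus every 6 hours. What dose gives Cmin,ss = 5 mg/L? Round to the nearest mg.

τ/t½ = 6/9 ≈ 0.66667, so f = (1/2)^(6/9) ≈ 0.629961.
Cmin,ss = (D/Vd)·f/(1−f), so D = Cmin,ss·Vd·(1−f)/f.
D = 5 × 172 × (1−f)/f ≈ 5 × 172 × 0.58740 ≈ 505.16 mg.

505 mg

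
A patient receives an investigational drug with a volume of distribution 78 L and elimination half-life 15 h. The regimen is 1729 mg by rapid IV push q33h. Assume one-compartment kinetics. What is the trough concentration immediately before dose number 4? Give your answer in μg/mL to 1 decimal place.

f = (1/2)^(τ/t½) = (1/2)^(33/15) ≈ 0.2176.
C₀ = D/Vd = 1729/78 ≈ 22.167 μg/mL.
Before the 4th dose, 3 doses have been given. Superposition: Cmin = C₀·(f + f² + … + f^3).
≈ 22.167 × (0.2176 + 0.0473 + 0.0103) ≈ 22.167 × 0.2752 ≈ 6.100 μg/mL.

6.1 μg/mL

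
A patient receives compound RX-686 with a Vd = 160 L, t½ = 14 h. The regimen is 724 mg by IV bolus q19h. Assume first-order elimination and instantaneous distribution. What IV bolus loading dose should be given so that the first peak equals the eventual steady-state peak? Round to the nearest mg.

1188 mg

f = (1/2)^(19/14) ≈ 0.390355; accumulation ratio R = 1/(1−f) ≈ 1.64030.
Loading dose to hit Cmax,ss on first dose: D_load = D_maint·R ≈ 724 × 1.64030 ≈ 1187.58 mg.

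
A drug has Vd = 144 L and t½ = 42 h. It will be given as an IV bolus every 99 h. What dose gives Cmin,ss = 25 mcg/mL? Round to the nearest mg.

τ/t½ = 99/42 ≈ 2.3571, so f = (1/2)^(99/42) ≈ 0.195177.
Cmin,ss = (D/Vd)·f/(1−f), so D = Cmin,ss·Vd·(1−f)/f.
D = 25 × 144 × (1−f)/f ≈ 25 × 144 × 4.12355 ≈ 14844.78 mg.

14845 mg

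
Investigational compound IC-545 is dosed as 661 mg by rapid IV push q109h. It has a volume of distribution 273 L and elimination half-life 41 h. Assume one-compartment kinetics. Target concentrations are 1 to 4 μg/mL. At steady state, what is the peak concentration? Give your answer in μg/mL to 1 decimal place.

k = ln2/t½ = ln2/41 ≈ 0.016906 h⁻¹; fraction remaining f = e^(−kτ) = e^(−0.016906×109) ≈ 0.1584.
Accumulation ratio R = 1/(1 − f) ≈ 1/0.8416 ≈ 1.1882.
Each bolus raises the concentration by D/Vd = 661/273 ≈ 2.421 μg/mL.
Steady-state peak Cmax,ss = C₀·R ≈ 2.421 × 1.1882 ≈ 2.877 μg/mL.
Peak 2.9 μg/mL vs MTC 4 μg/mL: below toxic threshold.

2.9 μg/mL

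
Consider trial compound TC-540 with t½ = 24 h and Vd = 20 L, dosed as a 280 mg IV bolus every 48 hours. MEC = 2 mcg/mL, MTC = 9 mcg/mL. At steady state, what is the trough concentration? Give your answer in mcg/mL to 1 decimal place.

The dosing interval is 2 half-lives, so f = 2^(−2) = 0.25.
At steady state, R = 1/(1 − 0.25) = 4/3.
Single-dose peak C₀ = D/Vd = 280/20 = 14 mcg/mL.
Steady-state peak Cmax,ss = C₀·R = 14 × 4/3 ≈ 18.667 mcg/mL.
Steady-state trough Cmin,ss = Cmax,ss·f ≈ 18.667 × 0.25 ≈ 4.667 mcg/mL.
Trough 4.7 mcg/mL vs MEC 2 mcg/mL: adequate.

4.7 mcg/mL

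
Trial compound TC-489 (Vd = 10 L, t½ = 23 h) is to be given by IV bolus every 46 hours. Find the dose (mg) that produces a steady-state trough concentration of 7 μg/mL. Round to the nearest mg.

τ/t½ = 46/23 ≈ 2, so f = (1/2)^(46/23) ≈ 0.250000.
Cmin,ss = (D/Vd)·f/(1−f), so D = Cmin,ss·Vd·(1−f)/f.
D = 7 × 10 × (1−f)/f ≈ 7 × 10 × 3.00000 ≈ 210.00 mg.

210 mg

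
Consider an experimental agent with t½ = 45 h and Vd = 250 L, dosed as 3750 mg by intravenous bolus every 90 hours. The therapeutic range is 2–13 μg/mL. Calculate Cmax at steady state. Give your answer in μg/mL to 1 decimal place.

The dosing interval is 2 half-lives, so f = 2^(−2) = 0.25.
At steady state, R = 1/(1 − 0.25) = 4/3.
Single-dose peak C₀ = D/Vd = 3750/250 = 15 μg/mL.
Steady-state peak Cmax,ss = C₀·R = 15 × 4/3 ≈ 20.000 μg/mL.
Peak 20.0 μg/mL vs MTC 13 μg/mL: exceeds toxic threshold.

20.0 μg/mL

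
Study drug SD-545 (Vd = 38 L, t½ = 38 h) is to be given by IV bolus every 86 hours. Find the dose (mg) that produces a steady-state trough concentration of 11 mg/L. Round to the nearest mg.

1589 mg

τ/t½ = 86/38 ≈ 2.2632, so f = (1/2)^(86/38) ≈ 0.208316.
Cmin,ss = (D/Vd)·f/(1−f), so D = Cmin,ss·Vd·(1−f)/f.
D = 11 × 38 × (1−f)/f ≈ 11 × 38 × 3.80040 ≈ 1588.57 mg.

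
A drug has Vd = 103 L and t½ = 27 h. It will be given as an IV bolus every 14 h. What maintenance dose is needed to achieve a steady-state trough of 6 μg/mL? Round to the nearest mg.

τ/t½ = 14/27 ≈ 0.51852, so f = (1/2)^(14/27) ≈ 0.698088.
Cmin,ss = (D/Vd)·f/(1−f), so D = Cmin,ss·Vd·(1−f)/f.
D = 6 × 103 × (1−f)/f ≈ 6 × 103 × 0.43248 ≈ 267.27 mg.

267 mg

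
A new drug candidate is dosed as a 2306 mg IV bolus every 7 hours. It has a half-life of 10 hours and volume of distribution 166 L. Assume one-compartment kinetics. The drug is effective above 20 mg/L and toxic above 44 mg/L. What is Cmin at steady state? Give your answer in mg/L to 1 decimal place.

k = ln2/t½ = ln2/10 ≈ 0.069315 h⁻¹; fraction remaining f = e^(−kτ) = e^(−0.069315×7) ≈ 0.6156.
Accumulation ratio R = 1/(1 − f) ≈ 1/0.3844 ≈ 2.6015.
Each bolus raises the concentration by D/Vd = 2306/166 ≈ 13.892 mg/L.
Steady-state peak Cmax,ss = C₀·R ≈ 13.892 × 2.6015 ≈ 36.140 mg/L.
One interval later, Cmin,ss = Cmax,ss·e^(−kτ) ≈ 36.140 × 0.6156 ≈ 22.248 mg/L.
Trough 22.2 mg/L vs MEC 20 mg/L: adequate.

22.2 mg/L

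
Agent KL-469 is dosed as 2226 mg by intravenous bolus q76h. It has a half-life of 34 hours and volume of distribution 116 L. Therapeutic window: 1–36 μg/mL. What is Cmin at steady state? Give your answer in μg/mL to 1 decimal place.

5.2 μg/mL

τ/t½ = 76/34 ≈ 2.2353, so fraction remaining f = (1/2)^(76/34) ≈ 0.2124.
At steady state, accumulation factor R = 1/(1 − e^(−kτ)) ≈ 1.2697.
Single-dose peak C₀ = D/Vd = 2226/116 ≈ 19.190 μg/mL.
Steady-state peak Cmax,ss = C₀·R ≈ 19.190 × 1.2697 ≈ 24.366 μg/mL.
One interval later, Cmin,ss = Cmax,ss·e^(−kτ) ≈ 24.366 × 0.2124 ≈ 5.175 μg/mL.
Trough 5.2 μg/mL vs MEC 1 μg/mL: adequate.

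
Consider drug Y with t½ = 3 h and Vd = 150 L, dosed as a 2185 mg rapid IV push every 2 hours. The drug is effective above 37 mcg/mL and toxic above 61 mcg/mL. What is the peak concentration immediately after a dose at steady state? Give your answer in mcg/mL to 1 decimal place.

k = ln2/t½ = ln2/3 ≈ 0.231049 h⁻¹; fraction remaining f = e^(−kτ) = e^(−0.231049×2) ≈ 0.6300.
Accumulation ratio R = 1/(1 − f) ≈ 1/0.3700 ≈ 2.7027.
Each bolus raises the concentration by D/Vd = 2185/150 ≈ 14.567 mcg/mL.
Steady-state peak Cmax,ss = C₀·R ≈ 14.567 × 2.7027 ≈ 39.370 mcg/mL.
Peak 39.4 mcg/mL vs MTC 61 mcg/mL: below toxic threshold.

39.4 mcg/mL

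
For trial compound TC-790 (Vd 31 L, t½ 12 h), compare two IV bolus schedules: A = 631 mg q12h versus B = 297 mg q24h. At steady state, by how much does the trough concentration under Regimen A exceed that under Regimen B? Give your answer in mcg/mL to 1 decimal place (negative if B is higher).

Regimen A: f = (1/2)^(12/12) ≈ 0.5000; Cmin,ss = (631/31)·f/(1−f) ≈ 20.355 mcg/mL.
Regimen B: f = (1/2)^(24/12) ≈ 0.2500; Cmin,ss = (297/31)·f/(1−f) ≈ 3.194 mcg/mL.
Difference ≈ 20.355 − 3.194 ≈ 17.161 mcg/mL.

17.2 mcg/mL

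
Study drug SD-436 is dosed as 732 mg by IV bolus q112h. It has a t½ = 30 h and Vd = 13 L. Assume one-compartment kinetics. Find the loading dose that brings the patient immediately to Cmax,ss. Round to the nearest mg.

792 mg

f = (1/2)^(112/30) ≈ 0.075189; accumulation ratio R = 1/(1−f) ≈ 1.08130.
Loading dose to hit Cmax,ss on first dose: D_load = D_maint·R ≈ 732 × 1.08130 ≈ 791.51 mg.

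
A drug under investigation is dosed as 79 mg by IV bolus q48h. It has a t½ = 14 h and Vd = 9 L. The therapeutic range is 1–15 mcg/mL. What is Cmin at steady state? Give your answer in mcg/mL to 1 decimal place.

τ/t½ = 48/14 ≈ 3.4286, so fraction remaining f = (1/2)^(48/14) ≈ 0.0929.
At steady state, accumulation factor R = 1/(1 − e^(−kτ)) ≈ 1.1024.
Each bolus raises the concentration by D/Vd = 79/9 ≈ 8.778 mcg/mL.
Steady-state peak Cmax,ss = C₀·R ≈ 8.778 × 1.1024 ≈ 9.677 mcg/mL.
Steady-state trough Cmin,ss = Cmax,ss·f ≈ 9.677 × 0.0929 ≈ 0.899 mcg/mL.
Trough 0.9 mcg/mL vs MEC 1 mcg/mL: subtherapeutic.

0.9 mcg/mL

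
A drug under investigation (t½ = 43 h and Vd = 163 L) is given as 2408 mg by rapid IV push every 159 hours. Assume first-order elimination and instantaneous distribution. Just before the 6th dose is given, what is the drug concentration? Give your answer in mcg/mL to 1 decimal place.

f = (1/2)^(τ/t½) = (1/2)^(159/43) ≈ 0.0771.
C₀ = D/Vd = 2408/163 ≈ 14.773 mcg/mL.
Before the 6th dose, 5 doses have been given. Superposition: Cmin = C₀·(f + f² + … + f^5).
≈ 14.773 × (0.0771 + 0.0059 + 0.0005 + 0.0000 + 0.0000) ≈ 14.773 × 0.0835 ≈ 1.234 mcg/mL.

1.2 mcg/mL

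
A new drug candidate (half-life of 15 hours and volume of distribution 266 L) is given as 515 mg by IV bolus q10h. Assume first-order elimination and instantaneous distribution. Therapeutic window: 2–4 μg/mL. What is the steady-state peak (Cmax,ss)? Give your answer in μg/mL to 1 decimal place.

5.2 μg/mL

τ/t½ = 10/15 ≈ 0.66667, so fraction remaining f = (1/2)^(10/15) ≈ 0.6300.
At steady state, accumulation factor R = 1/(1 − e^(−kτ)) ≈ 2.7027.
Single-dose peak C₀ = D/Vd = 515/266 ≈ 1.936 μg/mL.
Steady-state peak Cmax,ss = C₀·R ≈ 1.936 × 2.7027 ≈ 5.232 μg/mL.
Peak 5.2 μg/mL vs MTC 4 μg/mL: exceeds toxic threshold.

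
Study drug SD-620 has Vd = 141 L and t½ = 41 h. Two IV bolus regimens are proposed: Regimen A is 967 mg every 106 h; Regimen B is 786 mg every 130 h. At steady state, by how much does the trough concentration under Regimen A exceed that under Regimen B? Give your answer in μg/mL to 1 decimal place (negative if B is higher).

Regimen A: f = (1/2)^(106/41) ≈ 0.1666; Cmin,ss = (967/141)·f/(1−f) ≈ 1.371 μg/mL.
Regimen B: f = (1/2)^(130/41) ≈ 0.1110; Cmin,ss = (786/141)·f/(1−f) ≈ 0.696 μg/mL.
Difference ≈ 1.371 − 0.696 ≈ 0.675 μg/mL.

0.7 μg/mL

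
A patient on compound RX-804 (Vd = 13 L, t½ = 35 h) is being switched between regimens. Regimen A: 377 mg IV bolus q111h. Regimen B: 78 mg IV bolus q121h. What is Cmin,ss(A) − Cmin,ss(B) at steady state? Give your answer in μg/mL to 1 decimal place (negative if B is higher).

3.0 μg/mL

Regimen A: f = (1/2)^(111/35) ≈ 0.1110; Cmin,ss = (377/13)·f/(1−f) ≈ 3.621 μg/mL.
Regimen B: f = (1/2)^(121/35) ≈ 0.0911; Cmin,ss = (78/13)·f/(1−f) ≈ 0.601 μg/mL.
Difference ≈ 3.621 − 0.601 ≈ 3.020 μg/mL.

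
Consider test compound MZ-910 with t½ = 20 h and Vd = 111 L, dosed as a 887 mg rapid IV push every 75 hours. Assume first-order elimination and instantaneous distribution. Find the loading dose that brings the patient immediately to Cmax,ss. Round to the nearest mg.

958 mg

f = (1/2)^(75/20) ≈ 0.074325; accumulation ratio R = 1/(1−f) ≈ 1.08029.
Loading dose to hit Cmax,ss on first dose: D_load = D_maint·R ≈ 887 × 1.08029 ≈ 958.22 mg.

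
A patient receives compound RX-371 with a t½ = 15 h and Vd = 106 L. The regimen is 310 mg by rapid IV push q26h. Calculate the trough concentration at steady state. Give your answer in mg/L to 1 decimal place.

τ/t½ = 26/15 ≈ 1.7333, so fraction remaining f = (1/2)^(26/15) ≈ 0.3008.
At steady state, accumulation factor R = 1/(1 − e^(−kτ)) ≈ 1.4302.
Each bolus raises the concentration by D/Vd = 310/106 ≈ 2.925 mg/L.
Cmax,ss = C₀/(1 − f) ≈ 2.925/0.6992 ≈ 4.183 mg/L.
Steady-state trough Cmin,ss = Cmax,ss·f ≈ 4.183 × 0.3008 ≈ 1.258 mg/L.

1.3 mg/L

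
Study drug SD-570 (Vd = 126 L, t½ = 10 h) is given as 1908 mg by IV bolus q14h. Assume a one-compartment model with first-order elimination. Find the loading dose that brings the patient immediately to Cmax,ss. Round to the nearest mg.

3072 mg

f = (1/2)^(14/10) ≈ 0.378929; accumulation ratio R = 1/(1−f) ≈ 1.61012.
Loading dose to hit Cmax,ss on first dose: D_load = D_maint·R ≈ 1908 × 1.61012 ≈ 3072.11 mg.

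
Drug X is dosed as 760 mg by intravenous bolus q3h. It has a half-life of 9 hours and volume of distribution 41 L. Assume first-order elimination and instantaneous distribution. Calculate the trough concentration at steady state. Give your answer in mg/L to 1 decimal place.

71.3 mg/L

Over one 3-h interval, 3/9 ≈ 0.33333 half-lives elapse, leaving f ≈ 0.7937 of each dose.
Accumulation ratio R = 1/(1 − f) ≈ 1/0.2063 ≈ 4.8473.
Each bolus raises the concentration by D/Vd = 760/41 ≈ 18.537 mg/L.
Steady-state peak Cmax,ss = C₀·R ≈ 18.537 × 4.8473 ≈ 89.854 mg/L.
Steady-state trough Cmin,ss = Cmax,ss·f ≈ 89.854 × 0.7937 ≈ 71.317 mg/L.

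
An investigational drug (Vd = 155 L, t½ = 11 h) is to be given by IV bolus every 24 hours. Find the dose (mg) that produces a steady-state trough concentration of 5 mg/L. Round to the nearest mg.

τ/t½ = 24/11 ≈ 2.1818, so f = (1/2)^(24/11) ≈ 0.220398.
Cmin,ss = (D/Vd)·f/(1−f), so D = Cmin,ss·Vd·(1−f)/f.
D = 5 × 155 × (1−f)/f ≈ 5 × 155 × 3.53725 ≈ 2741.37 mg.

2741 mg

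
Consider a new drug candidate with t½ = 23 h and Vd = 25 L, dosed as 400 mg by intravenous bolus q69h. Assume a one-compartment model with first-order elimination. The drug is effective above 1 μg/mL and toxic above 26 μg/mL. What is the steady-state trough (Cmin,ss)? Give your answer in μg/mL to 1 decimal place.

τ = 69 h = 3 half-lives, so f = (1/2)^3 = 0.125.
Accumulation ratio R = 1/(1 − f) = 1/0.875 = 8/7.
Single-dose peak C₀ = D/Vd = 400/25 = 16 μg/mL.
Steady-state peak Cmax,ss = C₀·R = 16 × 8/7 ≈ 18.286 μg/mL.
Steady-state trough Cmin,ss = Cmax,ss·f ≈ 18.286 × 0.125 ≈ 2.286 μg/mL.
Trough 2.3 μg/mL vs MEC 1 μg/mL: adequate.

2.3 μg/mL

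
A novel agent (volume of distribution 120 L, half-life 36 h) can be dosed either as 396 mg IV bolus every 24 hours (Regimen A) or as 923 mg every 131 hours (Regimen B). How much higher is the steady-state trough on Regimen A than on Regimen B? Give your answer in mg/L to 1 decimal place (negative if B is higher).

4.9 mg/L

Regimen A: f = (1/2)^(24/36) ≈ 0.6300; Cmin,ss = (396/120)·f/(1−f) ≈ 5.619 mg/L.
Regimen B: f = (1/2)^(131/36) ≈ 0.0803; Cmin,ss = (923/120)·f/(1−f) ≈ 0.672 mg/L.
Difference ≈ 5.619 − 0.672 ≈ 4.947 mg/L.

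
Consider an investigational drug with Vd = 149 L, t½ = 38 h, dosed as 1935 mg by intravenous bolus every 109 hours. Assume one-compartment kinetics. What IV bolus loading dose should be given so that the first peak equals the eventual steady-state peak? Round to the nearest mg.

2242 mg

f = (1/2)^(109/38) ≈ 0.136936; accumulation ratio R = 1/(1−f) ≈ 1.15866.
Loading dose to hit Cmax,ss on first dose: D_load = D_maint·R ≈ 1935 × 1.15866 ≈ 2242.01 mg.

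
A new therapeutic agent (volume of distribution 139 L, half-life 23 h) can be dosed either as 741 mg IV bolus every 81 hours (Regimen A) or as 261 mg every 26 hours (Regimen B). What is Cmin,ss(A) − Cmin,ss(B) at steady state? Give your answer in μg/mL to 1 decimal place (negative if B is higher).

-1.1 μg/mL

Regimen A: f = (1/2)^(81/23) ≈ 0.0871; Cmin,ss = (741/139)·f/(1−f) ≈ 0.509 μg/mL.
Regimen B: f = (1/2)^(26/23) ≈ 0.4568; Cmin,ss = (261/139)·f/(1−f) ≈ 1.579 μg/mL.
Difference ≈ 0.509 − 1.579 ≈ -1.070 μg/mL.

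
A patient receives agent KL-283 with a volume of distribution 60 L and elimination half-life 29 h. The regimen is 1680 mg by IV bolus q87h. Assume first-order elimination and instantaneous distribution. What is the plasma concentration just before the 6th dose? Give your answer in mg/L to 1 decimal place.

4.0 mg/L

f = (1/2)^(τ/t½) = (1/2)^(87/29) ≈ 0.1250.
C₀ = D/Vd = 1680/60 ≈ 28.000 mg/L.
Before the 6th dose, 5 doses have been given. Superposition: Cmin = C₀·(f + f² + … + f^5).
≈ 28.000 × (0.1250 + 0.0156 + 0.0020 + 0.0002 + 0.0000) ≈ 28.000 × 0.1428 ≈ 3.998 mg/L.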